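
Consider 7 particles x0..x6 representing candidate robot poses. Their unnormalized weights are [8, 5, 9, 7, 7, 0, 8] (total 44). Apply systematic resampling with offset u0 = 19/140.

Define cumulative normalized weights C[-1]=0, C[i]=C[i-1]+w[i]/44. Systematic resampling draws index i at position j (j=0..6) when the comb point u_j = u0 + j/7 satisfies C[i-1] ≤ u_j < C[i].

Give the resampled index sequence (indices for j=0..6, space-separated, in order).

0 1 2 3 4 6 6

C = [2/11, 13/44, 1/2, 29/44, 9/11, 9/11, 1]
j=0: u_0=19/140 ∈ [0, 2/11) → index 0
j=1: u_1=39/140 ∈ [2/11, 13/44) → index 1
j=2: u_2=59/140 ∈ [13/44, 1/2) → index 2
j=3: u_3=79/140 ∈ [1/2, 29/44) → index 3
j=4: u_4=99/140 ∈ [29/44, 9/11) → index 4
j=5: u_5=17/20 ∈ [9/11, 1) → index 6
j=6: u_6=139/140 ∈ [9/11, 1) → index 6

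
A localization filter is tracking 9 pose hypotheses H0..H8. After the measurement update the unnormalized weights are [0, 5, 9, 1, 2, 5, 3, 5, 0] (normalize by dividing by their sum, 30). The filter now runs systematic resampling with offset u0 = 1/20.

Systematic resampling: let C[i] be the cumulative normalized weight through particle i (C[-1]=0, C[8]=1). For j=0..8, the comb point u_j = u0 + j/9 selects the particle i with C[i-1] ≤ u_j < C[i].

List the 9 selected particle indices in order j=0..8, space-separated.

C = [0, 1/6, 7/15, 1/2, 17/30, 11/15, 5/6, 1, 1]
j=0: u_0=1/20 ∈ [0, 1/6) → index 1
j=1: u_1=29/180 ∈ [0, 1/6) → index 1
j=2: u_2=49/180 ∈ [1/6, 7/15) → index 2
j=3: u_3=23/60 ∈ [1/6, 7/15) → index 2
j=4: u_4=89/180 ∈ [7/15, 1/2) → index 3
j=5: u_5=109/180 ∈ [17/30, 11/15) → index 5
j=6: u_6=43/60 ∈ [17/30, 11/15) → index 5
j=7: u_7=149/180 ∈ [11/15, 5/6) → index 6
j=8: u_8=169/180 ∈ [5/6, 1) → index 7

1 1 2 2 3 5 5 6 7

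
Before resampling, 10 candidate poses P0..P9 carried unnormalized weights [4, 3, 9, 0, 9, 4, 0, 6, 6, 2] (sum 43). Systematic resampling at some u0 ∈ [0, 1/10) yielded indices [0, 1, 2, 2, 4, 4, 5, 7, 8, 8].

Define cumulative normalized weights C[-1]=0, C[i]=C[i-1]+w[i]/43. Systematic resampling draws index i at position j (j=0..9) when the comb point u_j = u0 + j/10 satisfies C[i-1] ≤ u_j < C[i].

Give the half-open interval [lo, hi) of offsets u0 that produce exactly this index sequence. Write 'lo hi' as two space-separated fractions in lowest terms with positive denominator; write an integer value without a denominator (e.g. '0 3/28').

3/215 23/430

C = [4/43, 7/43, 16/43, 16/43, 25/43, 29/43, 29/43, 35/43, 41/43, 1]
j=0 picked index 0: u0 ∈ [0, 4/43)
j=1 picked index 1: u0 ∈ [-3/430, 27/430)
j=2 picked index 2: u0 ∈ [-8/215, 37/215)
j=3 picked index 2: u0 ∈ [-59/430, 31/430)
j=4 picked index 4: u0 ∈ [-6/215, 39/215)
j=5 picked index 4: u0 ∈ [-11/86, 7/86)
j=6 picked index 5: u0 ∈ [-4/215, 16/215)
j=7 picked index 7: u0 ∈ [-11/430, 49/430)
j=8 picked index 8: u0 ∈ [3/215, 33/215)
j=9 picked index 8: u0 ∈ [-37/430, 23/430)
intersection: [3/215, 23/430)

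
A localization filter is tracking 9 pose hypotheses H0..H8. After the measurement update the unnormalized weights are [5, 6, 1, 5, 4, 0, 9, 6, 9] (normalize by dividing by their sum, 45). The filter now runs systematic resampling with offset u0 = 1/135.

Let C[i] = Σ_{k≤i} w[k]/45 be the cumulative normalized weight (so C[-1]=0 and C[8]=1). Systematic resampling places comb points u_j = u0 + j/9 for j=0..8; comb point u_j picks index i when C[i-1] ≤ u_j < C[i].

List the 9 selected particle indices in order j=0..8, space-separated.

C = [1/9, 11/45, 4/15, 17/45, 7/15, 7/15, 2/3, 4/5, 1]
j=0: u_0=1/135 ∈ [0, 1/9) → index 0
j=1: u_1=16/135 ∈ [1/9, 11/45) → index 1
j=2: u_2=31/135 ∈ [1/9, 11/45) → index 1
j=3: u_3=46/135 ∈ [4/15, 17/45) → index 3
j=4: u_4=61/135 ∈ [17/45, 7/15) → index 4
j=5: u_5=76/135 ∈ [7/15, 2/3) → index 6
j=6: u_6=91/135 ∈ [2/3, 4/5) → index 7
j=7: u_7=106/135 ∈ [2/3, 4/5) → index 7
j=8: u_8=121/135 ∈ [4/5, 1) → index 8

0 1 1 3 4 6 7 7 8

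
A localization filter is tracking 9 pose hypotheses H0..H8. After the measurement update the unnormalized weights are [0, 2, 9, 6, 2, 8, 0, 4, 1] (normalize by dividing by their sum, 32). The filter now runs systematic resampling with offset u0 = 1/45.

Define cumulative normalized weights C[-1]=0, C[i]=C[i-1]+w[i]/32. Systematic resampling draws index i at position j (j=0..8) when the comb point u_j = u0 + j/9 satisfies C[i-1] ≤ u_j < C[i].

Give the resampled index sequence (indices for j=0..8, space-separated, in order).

C = [0, 1/16, 11/32, 17/32, 19/32, 27/32, 27/32, 31/32, 1]
j=0: u_0=1/45 ∈ [0, 1/16) → index 1
j=1: u_1=2/15 ∈ [1/16, 11/32) → index 2
j=2: u_2=11/45 ∈ [1/16, 11/32) → index 2
j=3: u_3=16/45 ∈ [11/32, 17/32) → index 3
j=4: u_4=7/15 ∈ [11/32, 17/32) → index 3
j=5: u_5=26/45 ∈ [17/32, 19/32) → index 4
j=6: u_6=31/45 ∈ [19/32, 27/32) → index 5
j=7: u_7=4/5 ∈ [19/32, 27/32) → index 5
j=8: u_8=41/45 ∈ [27/32, 31/32) → index 7

1 2 2 3 3 4 5 5 7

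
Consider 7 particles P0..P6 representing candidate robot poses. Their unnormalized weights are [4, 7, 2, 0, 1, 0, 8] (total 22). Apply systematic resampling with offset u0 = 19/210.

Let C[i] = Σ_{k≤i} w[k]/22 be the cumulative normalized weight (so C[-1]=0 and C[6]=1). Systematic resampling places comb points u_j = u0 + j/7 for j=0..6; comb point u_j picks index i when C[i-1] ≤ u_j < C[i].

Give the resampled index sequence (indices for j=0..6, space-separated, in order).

C = [2/11, 1/2, 13/22, 13/22, 7/11, 7/11, 1]
j=0: u_0=19/210 ∈ [0, 2/11) → index 0
j=1: u_1=7/30 ∈ [2/11, 1/2) → index 1
j=2: u_2=79/210 ∈ [2/11, 1/2) → index 1
j=3: u_3=109/210 ∈ [1/2, 13/22) → index 2
j=4: u_4=139/210 ∈ [7/11, 1) → index 6
j=5: u_5=169/210 ∈ [7/11, 1) → index 6
j=6: u_6=199/210 ∈ [7/11, 1) → index 6

0 1 1 2 6 6 6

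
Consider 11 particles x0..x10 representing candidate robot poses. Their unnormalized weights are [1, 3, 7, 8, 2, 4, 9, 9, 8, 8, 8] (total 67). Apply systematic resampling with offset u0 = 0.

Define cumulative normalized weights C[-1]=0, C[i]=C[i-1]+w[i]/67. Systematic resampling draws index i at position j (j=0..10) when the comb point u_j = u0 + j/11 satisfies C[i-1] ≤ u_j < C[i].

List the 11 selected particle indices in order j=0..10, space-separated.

0 2 3 3 5 6 7 7 8 9 10

C = [1/67, 4/67, 11/67, 19/67, 21/67, 25/67, 34/67, 43/67, 51/67, 59/67, 1]
j=0: u_0=0 ∈ [0, 1/67) → index 0
j=1: u_1=1/11 ∈ [4/67, 11/67) → index 2
j=2: u_2=2/11 ∈ [11/67, 19/67) → index 3
j=3: u_3=3/11 ∈ [11/67, 19/67) → index 3
j=4: u_4=4/11 ∈ [21/67, 25/67) → index 5
j=5: u_5=5/11 ∈ [25/67, 34/67) → index 6
j=6: u_6=6/11 ∈ [34/67, 43/67) → index 7
j=7: u_7=7/11 ∈ [34/67, 43/67) → index 7
j=8: u_8=8/11 ∈ [43/67, 51/67) → index 8
j=9: u_9=9/11 ∈ [51/67, 59/67) → index 9
j=10: u_10=10/11 ∈ [59/67, 1) → index 10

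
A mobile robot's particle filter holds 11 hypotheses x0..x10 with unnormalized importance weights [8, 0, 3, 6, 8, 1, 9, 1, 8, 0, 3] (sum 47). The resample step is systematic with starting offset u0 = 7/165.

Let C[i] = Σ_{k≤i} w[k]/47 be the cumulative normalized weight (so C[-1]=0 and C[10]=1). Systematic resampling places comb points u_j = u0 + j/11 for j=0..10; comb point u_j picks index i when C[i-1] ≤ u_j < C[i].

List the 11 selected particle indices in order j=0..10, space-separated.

0 0 2 3 4 4 6 6 8 8 10

C = [8/47, 8/47, 11/47, 17/47, 25/47, 26/47, 35/47, 36/47, 44/47, 44/47, 1]
j=0: u_0=7/165 ∈ [0, 8/47) → index 0
j=1: u_1=2/15 ∈ [0, 8/47) → index 0
j=2: u_2=37/165 ∈ [8/47, 11/47) → index 2
j=3: u_3=52/165 ∈ [11/47, 17/47) → index 3
j=4: u_4=67/165 ∈ [17/47, 25/47) → index 4
j=5: u_5=82/165 ∈ [17/47, 25/47) → index 4
j=6: u_6=97/165 ∈ [26/47, 35/47) → index 6
j=7: u_7=112/165 ∈ [26/47, 35/47) → index 6
j=8: u_8=127/165 ∈ [36/47, 44/47) → index 8
j=9: u_9=142/165 ∈ [36/47, 44/47) → index 8
j=10: u_10=157/165 ∈ [44/47, 1) → index 10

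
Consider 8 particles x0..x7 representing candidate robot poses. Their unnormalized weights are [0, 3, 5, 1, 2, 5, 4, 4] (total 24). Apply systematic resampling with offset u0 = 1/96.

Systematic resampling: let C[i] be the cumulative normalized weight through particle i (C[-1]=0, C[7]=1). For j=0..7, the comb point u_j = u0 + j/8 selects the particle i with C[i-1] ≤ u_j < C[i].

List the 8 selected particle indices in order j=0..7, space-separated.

1 2 2 4 5 5 6 7

C = [0, 1/8, 1/3, 3/8, 11/24, 2/3, 5/6, 1]
j=0: u_0=1/96 ∈ [0, 1/8) → index 1
j=1: u_1=13/96 ∈ [1/8, 1/3) → index 2
j=2: u_2=25/96 ∈ [1/8, 1/3) → index 2
j=3: u_3=37/96 ∈ [3/8, 11/24) → index 4
j=4: u_4=49/96 ∈ [11/24, 2/3) → index 5
j=5: u_5=61/96 ∈ [11/24, 2/3) → index 5
j=6: u_6=73/96 ∈ [2/3, 5/6) → index 6
j=7: u_7=85/96 ∈ [5/6, 1) → index 7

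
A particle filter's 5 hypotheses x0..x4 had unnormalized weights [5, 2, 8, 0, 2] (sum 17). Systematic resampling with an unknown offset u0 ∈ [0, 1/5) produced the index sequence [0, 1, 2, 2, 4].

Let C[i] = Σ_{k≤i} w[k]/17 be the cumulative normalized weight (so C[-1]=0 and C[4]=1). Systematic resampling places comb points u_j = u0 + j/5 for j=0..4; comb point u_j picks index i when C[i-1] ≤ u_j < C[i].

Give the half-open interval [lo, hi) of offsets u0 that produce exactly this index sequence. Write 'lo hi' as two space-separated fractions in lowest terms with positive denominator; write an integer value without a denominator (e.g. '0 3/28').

C = [5/17, 7/17, 15/17, 15/17, 1]
j=0 picked index 0: u0 ∈ [0, 5/17)
j=1 picked index 1: u0 ∈ [8/85, 18/85)
j=2 picked index 2: u0 ∈ [1/85, 41/85)
j=3 picked index 2: u0 ∈ [-16/85, 24/85)
j=4 picked index 4: u0 ∈ [7/85, 1/5)
intersection: [8/85, 1/5)

8/85 1/5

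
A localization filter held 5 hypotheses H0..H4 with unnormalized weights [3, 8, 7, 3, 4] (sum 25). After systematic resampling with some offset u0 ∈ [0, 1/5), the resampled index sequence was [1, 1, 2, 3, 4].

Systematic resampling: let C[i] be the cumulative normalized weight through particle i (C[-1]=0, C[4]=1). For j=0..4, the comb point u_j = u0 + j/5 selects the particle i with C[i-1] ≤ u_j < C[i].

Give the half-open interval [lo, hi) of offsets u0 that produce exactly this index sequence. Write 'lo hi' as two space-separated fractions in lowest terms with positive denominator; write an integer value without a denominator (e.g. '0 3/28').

C = [3/25, 11/25, 18/25, 21/25, 1]
j=0 picked index 1: u0 ∈ [3/25, 11/25)
j=1 picked index 1: u0 ∈ [-2/25, 6/25)
j=2 picked index 2: u0 ∈ [1/25, 8/25)
j=3 picked index 3: u0 ∈ [3/25, 6/25)
j=4 picked index 4: u0 ∈ [1/25, 1/5)
intersection: [3/25, 1/5)

3/25 1/5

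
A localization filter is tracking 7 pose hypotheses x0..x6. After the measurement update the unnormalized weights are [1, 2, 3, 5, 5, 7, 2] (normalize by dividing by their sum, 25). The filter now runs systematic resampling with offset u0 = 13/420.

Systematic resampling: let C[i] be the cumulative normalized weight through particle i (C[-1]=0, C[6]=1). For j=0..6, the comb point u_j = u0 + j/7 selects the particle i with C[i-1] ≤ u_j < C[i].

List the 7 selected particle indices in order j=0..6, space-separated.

C = [1/25, 3/25, 6/25, 11/25, 16/25, 23/25, 1]
j=0: u_0=13/420 ∈ [0, 1/25) → index 0
j=1: u_1=73/420 ∈ [3/25, 6/25) → index 2
j=2: u_2=19/60 ∈ [6/25, 11/25) → index 3
j=3: u_3=193/420 ∈ [11/25, 16/25) → index 4
j=4: u_4=253/420 ∈ [11/25, 16/25) → index 4
j=5: u_5=313/420 ∈ [16/25, 23/25) → index 5
j=6: u_6=373/420 ∈ [16/25, 23/25) → index 5

0 2 3 4 4 5 5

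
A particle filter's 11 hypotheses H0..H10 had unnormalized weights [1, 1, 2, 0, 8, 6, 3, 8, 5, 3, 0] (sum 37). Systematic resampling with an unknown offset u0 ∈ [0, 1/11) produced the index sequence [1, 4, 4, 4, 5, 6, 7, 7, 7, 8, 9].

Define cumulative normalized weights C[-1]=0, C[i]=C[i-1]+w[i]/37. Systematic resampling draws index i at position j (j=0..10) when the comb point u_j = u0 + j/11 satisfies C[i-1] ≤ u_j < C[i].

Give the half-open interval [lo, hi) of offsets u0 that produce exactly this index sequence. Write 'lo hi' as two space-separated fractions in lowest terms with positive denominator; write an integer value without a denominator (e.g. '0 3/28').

C = [1/37, 2/37, 4/37, 4/37, 12/37, 18/37, 21/37, 29/37, 34/37, 1, 1]
j=0 picked index 1: u0 ∈ [1/37, 2/37)
j=1 picked index 4: u0 ∈ [7/407, 95/407)
j=2 picked index 4: u0 ∈ [-30/407, 58/407)
j=3 picked index 4: u0 ∈ [-67/407, 21/407)
j=4 picked index 5: u0 ∈ [-16/407, 50/407)
j=5 picked index 6: u0 ∈ [13/407, 46/407)
j=6 picked index 7: u0 ∈ [9/407, 97/407)
j=7 picked index 7: u0 ∈ [-28/407, 60/407)
j=8 picked index 7: u0 ∈ [-65/407, 23/407)
j=9 picked index 8: u0 ∈ [-14/407, 41/407)
j=10 picked index 9: u0 ∈ [4/407, 1/11)
intersection: [13/407, 21/407)

13/407 21/407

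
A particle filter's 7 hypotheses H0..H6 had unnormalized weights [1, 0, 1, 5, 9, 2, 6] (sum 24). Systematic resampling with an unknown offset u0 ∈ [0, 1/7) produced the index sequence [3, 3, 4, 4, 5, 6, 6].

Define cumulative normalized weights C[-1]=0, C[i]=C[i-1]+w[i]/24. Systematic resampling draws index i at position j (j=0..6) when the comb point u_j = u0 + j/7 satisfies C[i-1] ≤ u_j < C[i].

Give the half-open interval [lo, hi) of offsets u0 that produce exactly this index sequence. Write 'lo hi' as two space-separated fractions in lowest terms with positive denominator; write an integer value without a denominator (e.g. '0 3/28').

C = [1/24, 1/24, 1/12, 7/24, 2/3, 3/4, 1]
j=0 picked index 3: u0 ∈ [1/12, 7/24)
j=1 picked index 3: u0 ∈ [-5/84, 25/168)
j=2 picked index 4: u0 ∈ [1/168, 8/21)
j=3 picked index 4: u0 ∈ [-23/168, 5/21)
j=4 picked index 5: u0 ∈ [2/21, 5/28)
j=5 picked index 6: u0 ∈ [1/28, 2/7)
j=6 picked index 6: u0 ∈ [-3/28, 1/7)
intersection: [2/21, 1/7)

2/21 1/7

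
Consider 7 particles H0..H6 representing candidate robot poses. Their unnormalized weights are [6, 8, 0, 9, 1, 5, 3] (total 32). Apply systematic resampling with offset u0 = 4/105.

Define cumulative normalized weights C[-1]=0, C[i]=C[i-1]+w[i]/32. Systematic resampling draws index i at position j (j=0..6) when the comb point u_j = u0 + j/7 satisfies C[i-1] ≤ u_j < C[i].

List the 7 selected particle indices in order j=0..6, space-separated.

C = [3/16, 7/16, 7/16, 23/32, 3/4, 29/32, 1]
j=0: u_0=4/105 ∈ [0, 3/16) → index 0
j=1: u_1=19/105 ∈ [0, 3/16) → index 0
j=2: u_2=34/105 ∈ [3/16, 7/16) → index 1
j=3: u_3=7/15 ∈ [7/16, 23/32) → index 3
j=4: u_4=64/105 ∈ [7/16, 23/32) → index 3
j=5: u_5=79/105 ∈ [3/4, 29/32) → index 5
j=6: u_6=94/105 ∈ [3/4, 29/32) → index 5

0 0 1 3 3 5 5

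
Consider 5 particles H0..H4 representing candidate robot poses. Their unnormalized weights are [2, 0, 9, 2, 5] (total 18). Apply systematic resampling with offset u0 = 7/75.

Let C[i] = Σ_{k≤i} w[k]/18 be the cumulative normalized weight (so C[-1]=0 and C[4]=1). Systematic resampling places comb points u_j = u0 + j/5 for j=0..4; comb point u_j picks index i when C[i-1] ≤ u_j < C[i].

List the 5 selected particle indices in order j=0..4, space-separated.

C = [1/9, 1/9, 11/18, 13/18, 1]
j=0: u_0=7/75 ∈ [0, 1/9) → index 0
j=1: u_1=22/75 ∈ [1/9, 11/18) → index 2
j=2: u_2=37/75 ∈ [1/9, 11/18) → index 2
j=3: u_3=52/75 ∈ [11/18, 13/18) → index 3
j=4: u_4=67/75 ∈ [13/18, 1) → index 4

0 2 2 3 4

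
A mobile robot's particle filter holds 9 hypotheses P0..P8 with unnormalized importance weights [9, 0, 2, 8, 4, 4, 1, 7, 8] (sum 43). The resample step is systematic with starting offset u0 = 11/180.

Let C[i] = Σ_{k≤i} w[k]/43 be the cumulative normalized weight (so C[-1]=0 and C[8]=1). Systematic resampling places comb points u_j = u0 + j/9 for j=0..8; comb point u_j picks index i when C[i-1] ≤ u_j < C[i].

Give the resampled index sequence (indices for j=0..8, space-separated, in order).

C = [9/43, 9/43, 11/43, 19/43, 23/43, 27/43, 28/43, 35/43, 1]
j=0: u_0=11/180 ∈ [0, 9/43) → index 0
j=1: u_1=31/180 ∈ [0, 9/43) → index 0
j=2: u_2=17/60 ∈ [11/43, 19/43) → index 3
j=3: u_3=71/180 ∈ [11/43, 19/43) → index 3
j=4: u_4=91/180 ∈ [19/43, 23/43) → index 4
j=5: u_5=37/60 ∈ [23/43, 27/43) → index 5
j=6: u_6=131/180 ∈ [28/43, 35/43) → index 7
j=7: u_7=151/180 ∈ [35/43, 1) → index 8
j=8: u_8=19/20 ∈ [35/43, 1) → index 8

0 0 3 3 4 5 7 8 8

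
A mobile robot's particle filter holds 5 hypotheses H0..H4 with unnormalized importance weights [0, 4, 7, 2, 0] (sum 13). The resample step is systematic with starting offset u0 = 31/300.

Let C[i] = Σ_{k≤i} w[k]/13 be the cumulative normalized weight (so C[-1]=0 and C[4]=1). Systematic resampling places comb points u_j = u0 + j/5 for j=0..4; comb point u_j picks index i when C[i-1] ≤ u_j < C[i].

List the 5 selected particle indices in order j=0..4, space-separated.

C = [0, 4/13, 11/13, 1, 1]
j=0: u_0=31/300 ∈ [0, 4/13) → index 1
j=1: u_1=91/300 ∈ [0, 4/13) → index 1
j=2: u_2=151/300 ∈ [4/13, 11/13) → index 2
j=3: u_3=211/300 ∈ [4/13, 11/13) → index 2
j=4: u_4=271/300 ∈ [11/13, 1) → index 3

1 1 2 2 3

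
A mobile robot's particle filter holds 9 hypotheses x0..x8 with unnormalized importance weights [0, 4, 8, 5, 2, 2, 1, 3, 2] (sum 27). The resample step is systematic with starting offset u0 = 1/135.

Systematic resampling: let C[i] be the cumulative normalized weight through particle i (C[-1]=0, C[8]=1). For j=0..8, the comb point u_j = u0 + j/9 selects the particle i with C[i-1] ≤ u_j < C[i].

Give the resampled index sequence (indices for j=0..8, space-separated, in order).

C = [0, 4/27, 4/9, 17/27, 19/27, 7/9, 22/27, 25/27, 1]
j=0: u_0=1/135 ∈ [0, 4/27) → index 1
j=1: u_1=16/135 ∈ [0, 4/27) → index 1
j=2: u_2=31/135 ∈ [4/27, 4/9) → index 2
j=3: u_3=46/135 ∈ [4/27, 4/9) → index 2
j=4: u_4=61/135 ∈ [4/9, 17/27) → index 3
j=5: u_5=76/135 ∈ [4/9, 17/27) → index 3
j=6: u_6=91/135 ∈ [17/27, 19/27) → index 4
j=7: u_7=106/135 ∈ [7/9, 22/27) → index 6
j=8: u_8=121/135 ∈ [22/27, 25/27) → index 7

1 1 2 2 3 3 4 6 7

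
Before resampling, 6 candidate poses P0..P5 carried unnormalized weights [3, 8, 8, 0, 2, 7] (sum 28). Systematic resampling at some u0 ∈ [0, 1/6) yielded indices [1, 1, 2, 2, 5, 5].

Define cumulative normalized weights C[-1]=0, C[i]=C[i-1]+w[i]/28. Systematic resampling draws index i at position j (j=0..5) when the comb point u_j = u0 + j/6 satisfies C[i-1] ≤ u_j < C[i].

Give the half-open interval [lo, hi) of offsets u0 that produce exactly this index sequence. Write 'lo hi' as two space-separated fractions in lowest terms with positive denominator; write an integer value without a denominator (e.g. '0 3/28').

3/28 1/6

C = [3/28, 11/28, 19/28, 19/28, 3/4, 1]
j=0 picked index 1: u0 ∈ [3/28, 11/28)
j=1 picked index 1: u0 ∈ [-5/84, 19/84)
j=2 picked index 2: u0 ∈ [5/84, 29/84)
j=3 picked index 2: u0 ∈ [-3/28, 5/28)
j=4 picked index 5: u0 ∈ [1/12, 1/3)
j=5 picked index 5: u0 ∈ [-1/12, 1/6)
intersection: [3/28, 1/6)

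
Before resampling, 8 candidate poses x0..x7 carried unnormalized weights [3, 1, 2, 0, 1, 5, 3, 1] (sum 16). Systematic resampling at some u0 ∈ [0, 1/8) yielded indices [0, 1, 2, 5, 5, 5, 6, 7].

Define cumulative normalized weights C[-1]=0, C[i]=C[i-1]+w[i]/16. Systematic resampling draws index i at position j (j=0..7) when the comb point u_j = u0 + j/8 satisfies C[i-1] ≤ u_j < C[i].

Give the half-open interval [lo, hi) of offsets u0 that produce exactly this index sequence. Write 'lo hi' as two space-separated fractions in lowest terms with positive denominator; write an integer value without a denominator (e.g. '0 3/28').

1/16 1/8

C = [3/16, 1/4, 3/8, 3/8, 7/16, 3/4, 15/16, 1]
j=0 picked index 0: u0 ∈ [0, 3/16)
j=1 picked index 1: u0 ∈ [1/16, 1/8)
j=2 picked index 2: u0 ∈ [0, 1/8)
j=3 picked index 5: u0 ∈ [1/16, 3/8)
j=4 picked index 5: u0 ∈ [-1/16, 1/4)
j=5 picked index 5: u0 ∈ [-3/16, 1/8)
j=6 picked index 6: u0 ∈ [0, 3/16)
j=7 picked index 7: u0 ∈ [1/16, 1/8)
intersection: [1/16, 1/8)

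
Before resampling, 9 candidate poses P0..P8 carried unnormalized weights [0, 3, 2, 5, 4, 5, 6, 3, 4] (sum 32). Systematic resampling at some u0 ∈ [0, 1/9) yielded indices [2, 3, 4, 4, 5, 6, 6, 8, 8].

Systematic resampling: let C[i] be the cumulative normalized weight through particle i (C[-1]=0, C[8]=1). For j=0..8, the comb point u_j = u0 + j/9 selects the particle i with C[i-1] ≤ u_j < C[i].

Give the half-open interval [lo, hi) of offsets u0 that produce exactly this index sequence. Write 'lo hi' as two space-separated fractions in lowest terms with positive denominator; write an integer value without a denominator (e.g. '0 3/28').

7/72 5/48

C = [0, 3/32, 5/32, 5/16, 7/16, 19/32, 25/32, 7/8, 1]
j=0 picked index 2: u0 ∈ [3/32, 5/32)
j=1 picked index 3: u0 ∈ [13/288, 29/144)
j=2 picked index 4: u0 ∈ [13/144, 31/144)
j=3 picked index 4: u0 ∈ [-1/48, 5/48)
j=4 picked index 5: u0 ∈ [-1/144, 43/288)
j=5 picked index 6: u0 ∈ [11/288, 65/288)
j=6 picked index 6: u0 ∈ [-7/96, 11/96)
j=7 picked index 8: u0 ∈ [7/72, 2/9)
j=8 picked index 8: u0 ∈ [-1/72, 1/9)
intersection: [7/72, 5/48)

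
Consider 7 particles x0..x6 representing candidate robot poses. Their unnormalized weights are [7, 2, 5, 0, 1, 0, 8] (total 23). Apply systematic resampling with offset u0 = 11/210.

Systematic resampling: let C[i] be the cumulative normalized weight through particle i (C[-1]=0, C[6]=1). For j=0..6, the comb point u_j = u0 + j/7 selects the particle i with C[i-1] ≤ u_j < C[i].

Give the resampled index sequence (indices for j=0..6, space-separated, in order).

0 0 1 2 4 6 6

C = [7/23, 9/23, 14/23, 14/23, 15/23, 15/23, 1]
j=0: u_0=11/210 ∈ [0, 7/23) → index 0
j=1: u_1=41/210 ∈ [0, 7/23) → index 0
j=2: u_2=71/210 ∈ [7/23, 9/23) → index 1
j=3: u_3=101/210 ∈ [9/23, 14/23) → index 2
j=4: u_4=131/210 ∈ [14/23, 15/23) → index 4
j=5: u_5=23/30 ∈ [15/23, 1) → index 6
j=6: u_6=191/210 ∈ [15/23, 1) → index 6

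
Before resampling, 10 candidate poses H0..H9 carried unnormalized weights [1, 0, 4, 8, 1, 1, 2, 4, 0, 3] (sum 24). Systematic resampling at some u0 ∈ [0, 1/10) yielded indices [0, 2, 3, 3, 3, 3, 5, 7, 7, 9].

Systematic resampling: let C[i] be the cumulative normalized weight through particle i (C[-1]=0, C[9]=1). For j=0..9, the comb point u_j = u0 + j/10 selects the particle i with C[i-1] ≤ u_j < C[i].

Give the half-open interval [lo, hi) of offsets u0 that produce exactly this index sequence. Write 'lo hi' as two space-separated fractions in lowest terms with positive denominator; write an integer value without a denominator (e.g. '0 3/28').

1/120 1/40

C = [1/24, 1/24, 5/24, 13/24, 7/12, 5/8, 17/24, 7/8, 7/8, 1]
j=0 picked index 0: u0 ∈ [0, 1/24)
j=1 picked index 2: u0 ∈ [-7/120, 13/120)
j=2 picked index 3: u0 ∈ [1/120, 41/120)
j=3 picked index 3: u0 ∈ [-11/120, 29/120)
j=4 picked index 3: u0 ∈ [-23/120, 17/120)
j=5 picked index 3: u0 ∈ [-7/24, 1/24)
j=6 picked index 5: u0 ∈ [-1/60, 1/40)
j=7 picked index 7: u0 ∈ [1/120, 7/40)
j=8 picked index 7: u0 ∈ [-11/120, 3/40)
j=9 picked index 9: u0 ∈ [-1/40, 1/10)
intersection: [1/120, 1/40)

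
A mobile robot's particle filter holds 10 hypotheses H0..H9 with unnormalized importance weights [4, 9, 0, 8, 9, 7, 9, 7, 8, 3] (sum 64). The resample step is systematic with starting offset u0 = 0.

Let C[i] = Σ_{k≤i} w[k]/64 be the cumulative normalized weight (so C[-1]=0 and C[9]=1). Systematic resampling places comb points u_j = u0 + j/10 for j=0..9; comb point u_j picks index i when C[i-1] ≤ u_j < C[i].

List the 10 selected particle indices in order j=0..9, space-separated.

0 1 1 3 4 5 6 6 7 8

C = [1/16, 13/64, 13/64, 21/64, 15/32, 37/64, 23/32, 53/64, 61/64, 1]
j=0: u_0=0 ∈ [0, 1/16) → index 0
j=1: u_1=1/10 ∈ [1/16, 13/64) → index 1
j=2: u_2=1/5 ∈ [1/16, 13/64) → index 1
j=3: u_3=3/10 ∈ [13/64, 21/64) → index 3
j=4: u_4=2/5 ∈ [21/64, 15/32) → index 4
j=5: u_5=1/2 ∈ [15/32, 37/64) → index 5
j=6: u_6=3/5 ∈ [37/64, 23/32) → index 6
j=7: u_7=7/10 ∈ [37/64, 23/32) → index 6
j=8: u_8=4/5 ∈ [23/32, 53/64) → index 7
j=9: u_9=9/10 ∈ [53/64, 61/64) → index 8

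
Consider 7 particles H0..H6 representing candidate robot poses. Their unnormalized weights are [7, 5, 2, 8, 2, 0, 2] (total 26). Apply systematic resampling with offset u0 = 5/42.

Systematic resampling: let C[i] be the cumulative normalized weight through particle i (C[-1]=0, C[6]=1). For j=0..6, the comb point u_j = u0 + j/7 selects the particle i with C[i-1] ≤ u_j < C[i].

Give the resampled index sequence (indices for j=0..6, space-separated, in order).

C = [7/26, 6/13, 7/13, 11/13, 12/13, 12/13, 1]
j=0: u_0=5/42 ∈ [0, 7/26) → index 0
j=1: u_1=11/42 ∈ [0, 7/26) → index 0
j=2: u_2=17/42 ∈ [7/26, 6/13) → index 1
j=3: u_3=23/42 ∈ [7/13, 11/13) → index 3
j=4: u_4=29/42 ∈ [7/13, 11/13) → index 3
j=5: u_5=5/6 ∈ [7/13, 11/13) → index 3
j=6: u_6=41/42 ∈ [12/13, 1) → index 6

0 0 1 3 3 3 6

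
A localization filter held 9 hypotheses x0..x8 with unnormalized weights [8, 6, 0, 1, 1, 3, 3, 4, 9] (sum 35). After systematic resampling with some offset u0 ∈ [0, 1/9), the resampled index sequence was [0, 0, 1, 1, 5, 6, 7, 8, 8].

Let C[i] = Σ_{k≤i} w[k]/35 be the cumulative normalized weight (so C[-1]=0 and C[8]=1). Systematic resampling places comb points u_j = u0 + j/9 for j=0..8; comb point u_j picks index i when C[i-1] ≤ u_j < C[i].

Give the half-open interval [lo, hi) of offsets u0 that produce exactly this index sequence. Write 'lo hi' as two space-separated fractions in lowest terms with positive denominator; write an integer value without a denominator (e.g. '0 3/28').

4/315 1/15

C = [8/35, 2/5, 2/5, 3/7, 16/35, 19/35, 22/35, 26/35, 1]
j=0 picked index 0: u0 ∈ [0, 8/35)
j=1 picked index 0: u0 ∈ [-1/9, 37/315)
j=2 picked index 1: u0 ∈ [2/315, 8/45)
j=3 picked index 1: u0 ∈ [-11/105, 1/15)
j=4 picked index 5: u0 ∈ [4/315, 31/315)
j=5 picked index 6: u0 ∈ [-4/315, 23/315)
j=6 picked index 7: u0 ∈ [-4/105, 8/105)
j=7 picked index 8: u0 ∈ [-11/315, 2/9)
j=8 picked index 8: u0 ∈ [-46/315, 1/9)
intersection: [4/315, 1/15)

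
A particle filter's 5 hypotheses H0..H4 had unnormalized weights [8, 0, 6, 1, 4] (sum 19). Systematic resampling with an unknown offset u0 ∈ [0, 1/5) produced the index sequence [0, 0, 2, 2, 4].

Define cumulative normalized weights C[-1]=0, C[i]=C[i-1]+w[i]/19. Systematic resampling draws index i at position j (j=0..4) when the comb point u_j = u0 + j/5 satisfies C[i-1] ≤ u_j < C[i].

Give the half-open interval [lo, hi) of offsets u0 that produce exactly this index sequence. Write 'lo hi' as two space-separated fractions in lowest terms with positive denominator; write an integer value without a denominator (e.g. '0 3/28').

C = [8/19, 8/19, 14/19, 15/19, 1]
j=0 picked index 0: u0 ∈ [0, 8/19)
j=1 picked index 0: u0 ∈ [-1/5, 21/95)
j=2 picked index 2: u0 ∈ [2/95, 32/95)
j=3 picked index 2: u0 ∈ [-17/95, 13/95)
j=4 picked index 4: u0 ∈ [-1/95, 1/5)
intersection: [2/95, 13/95)

2/95 13/95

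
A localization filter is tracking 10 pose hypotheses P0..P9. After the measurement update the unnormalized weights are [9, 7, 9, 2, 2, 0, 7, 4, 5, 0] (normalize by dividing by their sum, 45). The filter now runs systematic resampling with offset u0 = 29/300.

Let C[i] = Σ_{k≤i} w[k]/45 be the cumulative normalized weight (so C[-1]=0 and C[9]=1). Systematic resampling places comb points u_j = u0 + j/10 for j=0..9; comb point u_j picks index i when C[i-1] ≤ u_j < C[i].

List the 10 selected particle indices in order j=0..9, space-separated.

C = [1/5, 16/45, 5/9, 3/5, 29/45, 29/45, 4/5, 8/9, 1, 1]
j=0: u_0=29/300 ∈ [0, 1/5) → index 0
j=1: u_1=59/300 ∈ [0, 1/5) → index 0
j=2: u_2=89/300 ∈ [1/5, 16/45) → index 1
j=3: u_3=119/300 ∈ [16/45, 5/9) → index 2
j=4: u_4=149/300 ∈ [16/45, 5/9) → index 2
j=5: u_5=179/300 ∈ [5/9, 3/5) → index 3
j=6: u_6=209/300 ∈ [29/45, 4/5) → index 6
j=7: u_7=239/300 ∈ [29/45, 4/5) → index 6
j=8: u_8=269/300 ∈ [8/9, 1) → index 8
j=9: u_9=299/300 ∈ [8/9, 1) → index 8

0 0 1 2 2 3 6 6 8 8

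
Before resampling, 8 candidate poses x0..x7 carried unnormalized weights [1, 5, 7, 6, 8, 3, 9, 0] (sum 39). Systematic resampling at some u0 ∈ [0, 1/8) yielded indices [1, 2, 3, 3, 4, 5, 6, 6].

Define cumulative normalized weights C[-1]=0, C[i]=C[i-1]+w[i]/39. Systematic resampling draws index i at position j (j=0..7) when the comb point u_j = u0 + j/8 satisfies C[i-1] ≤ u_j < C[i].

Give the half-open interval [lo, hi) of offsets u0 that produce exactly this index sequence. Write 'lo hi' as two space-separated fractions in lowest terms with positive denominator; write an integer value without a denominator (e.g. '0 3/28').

1/12 35/312

C = [1/39, 2/13, 1/3, 19/39, 9/13, 10/13, 1, 1]
j=0 picked index 1: u0 ∈ [1/39, 2/13)
j=1 picked index 2: u0 ∈ [3/104, 5/24)
j=2 picked index 3: u0 ∈ [1/12, 37/156)
j=3 picked index 3: u0 ∈ [-1/24, 35/312)
j=4 picked index 4: u0 ∈ [-1/78, 5/26)
j=5 picked index 5: u0 ∈ [7/104, 15/104)
j=6 picked index 6: u0 ∈ [1/52, 1/4)
j=7 picked index 6: u0 ∈ [-11/104, 1/8)
intersection: [1/12, 35/312)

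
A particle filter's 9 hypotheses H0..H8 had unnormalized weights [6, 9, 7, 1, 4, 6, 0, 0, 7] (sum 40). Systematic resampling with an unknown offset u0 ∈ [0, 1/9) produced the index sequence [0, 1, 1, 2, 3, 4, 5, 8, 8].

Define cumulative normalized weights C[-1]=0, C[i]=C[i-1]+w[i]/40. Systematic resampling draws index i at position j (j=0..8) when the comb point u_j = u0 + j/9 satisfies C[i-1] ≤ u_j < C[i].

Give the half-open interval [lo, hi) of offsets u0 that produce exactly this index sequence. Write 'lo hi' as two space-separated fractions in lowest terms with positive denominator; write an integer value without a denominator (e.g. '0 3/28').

19/180 1/9

C = [3/20, 3/8, 11/20, 23/40, 27/40, 33/40, 33/40, 33/40, 1]
j=0 picked index 0: u0 ∈ [0, 3/20)
j=1 picked index 1: u0 ∈ [7/180, 19/72)
j=2 picked index 1: u0 ∈ [-13/180, 11/72)
j=3 picked index 2: u0 ∈ [1/24, 13/60)
j=4 picked index 3: u0 ∈ [19/180, 47/360)
j=5 picked index 4: u0 ∈ [7/360, 43/360)
j=6 picked index 5: u0 ∈ [1/120, 19/120)
j=7 picked index 8: u0 ∈ [17/360, 2/9)
j=8 picked index 8: u0 ∈ [-23/360, 1/9)
intersection: [19/180, 1/9)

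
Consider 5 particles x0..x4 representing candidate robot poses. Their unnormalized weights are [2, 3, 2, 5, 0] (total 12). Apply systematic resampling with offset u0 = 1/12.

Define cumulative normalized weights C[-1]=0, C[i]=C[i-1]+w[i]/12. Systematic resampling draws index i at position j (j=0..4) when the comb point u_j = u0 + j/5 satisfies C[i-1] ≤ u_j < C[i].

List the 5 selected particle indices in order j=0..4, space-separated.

0 1 2 3 3

C = [1/6, 5/12, 7/12, 1, 1]
j=0: u_0=1/12 ∈ [0, 1/6) → index 0
j=1: u_1=17/60 ∈ [1/6, 5/12) → index 1
j=2: u_2=29/60 ∈ [5/12, 7/12) → index 2
j=3: u_3=41/60 ∈ [7/12, 1) → index 3
j=4: u_4=53/60 ∈ [7/12, 1) → index 3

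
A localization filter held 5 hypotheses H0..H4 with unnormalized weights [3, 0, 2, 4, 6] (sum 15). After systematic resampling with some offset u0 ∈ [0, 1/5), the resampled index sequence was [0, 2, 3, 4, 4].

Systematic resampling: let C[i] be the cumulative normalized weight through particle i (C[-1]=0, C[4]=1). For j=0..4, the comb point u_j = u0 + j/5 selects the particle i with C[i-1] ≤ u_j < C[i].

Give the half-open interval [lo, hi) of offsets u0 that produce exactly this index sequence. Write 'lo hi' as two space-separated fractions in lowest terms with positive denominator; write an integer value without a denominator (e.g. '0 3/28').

C = [1/5, 1/5, 1/3, 3/5, 1]
j=0 picked index 0: u0 ∈ [0, 1/5)
j=1 picked index 2: u0 ∈ [0, 2/15)
j=2 picked index 3: u0 ∈ [-1/15, 1/5)
j=3 picked index 4: u0 ∈ [0, 2/5)
j=4 picked index 4: u0 ∈ [-1/5, 1/5)
intersection: [0, 2/15)

0 2/15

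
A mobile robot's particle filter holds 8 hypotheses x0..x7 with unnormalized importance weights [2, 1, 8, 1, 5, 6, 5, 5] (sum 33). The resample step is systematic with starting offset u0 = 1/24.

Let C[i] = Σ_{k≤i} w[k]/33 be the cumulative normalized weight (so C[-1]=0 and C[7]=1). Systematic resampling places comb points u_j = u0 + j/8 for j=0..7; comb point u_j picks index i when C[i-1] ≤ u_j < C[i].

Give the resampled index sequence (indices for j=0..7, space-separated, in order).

0 2 2 4 5 5 6 7

C = [2/33, 1/11, 1/3, 4/11, 17/33, 23/33, 28/33, 1]
j=0: u_0=1/24 ∈ [0, 2/33) → index 0
j=1: u_1=1/6 ∈ [1/11, 1/3) → index 2
j=2: u_2=7/24 ∈ [1/11, 1/3) → index 2
j=3: u_3=5/12 ∈ [4/11, 17/33) → index 4
j=4: u_4=13/24 ∈ [17/33, 23/33) → index 5
j=5: u_5=2/3 ∈ [17/33, 23/33) → index 5
j=6: u_6=19/24 ∈ [23/33, 28/33) → index 6
j=7: u_7=11/12 ∈ [28/33, 1) → index 7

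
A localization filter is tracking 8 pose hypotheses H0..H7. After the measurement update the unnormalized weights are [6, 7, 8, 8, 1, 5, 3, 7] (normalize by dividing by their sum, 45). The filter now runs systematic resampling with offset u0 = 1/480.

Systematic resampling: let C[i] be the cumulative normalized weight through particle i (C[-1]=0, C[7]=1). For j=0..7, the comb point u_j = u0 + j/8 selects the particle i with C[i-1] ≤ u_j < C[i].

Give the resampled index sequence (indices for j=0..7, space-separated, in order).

0 0 1 2 3 3 5 7

C = [2/15, 13/45, 7/15, 29/45, 2/3, 7/9, 38/45, 1]
j=0: u_0=1/480 ∈ [0, 2/15) → index 0
j=1: u_1=61/480 ∈ [0, 2/15) → index 0
j=2: u_2=121/480 ∈ [2/15, 13/45) → index 1
j=3: u_3=181/480 ∈ [13/45, 7/15) → index 2
j=4: u_4=241/480 ∈ [7/15, 29/45) → index 3
j=5: u_5=301/480 ∈ [7/15, 29/45) → index 3
j=6: u_6=361/480 ∈ [2/3, 7/9) → index 5
j=7: u_7=421/480 ∈ [38/45, 1) → index 7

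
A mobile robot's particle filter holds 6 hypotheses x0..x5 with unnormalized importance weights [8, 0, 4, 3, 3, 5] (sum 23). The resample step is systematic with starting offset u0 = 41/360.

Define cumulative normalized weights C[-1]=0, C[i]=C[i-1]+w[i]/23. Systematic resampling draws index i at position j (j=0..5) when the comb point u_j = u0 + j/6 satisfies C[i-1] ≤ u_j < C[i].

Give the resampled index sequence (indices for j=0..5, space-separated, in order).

0 0 2 3 4 5

C = [8/23, 8/23, 12/23, 15/23, 18/23, 1]
j=0: u_0=41/360 ∈ [0, 8/23) → index 0
j=1: u_1=101/360 ∈ [0, 8/23) → index 0
j=2: u_2=161/360 ∈ [8/23, 12/23) → index 2
j=3: u_3=221/360 ∈ [12/23, 15/23) → index 3
j=4: u_4=281/360 ∈ [15/23, 18/23) → index 4
j=5: u_5=341/360 ∈ [18/23, 1) → index 5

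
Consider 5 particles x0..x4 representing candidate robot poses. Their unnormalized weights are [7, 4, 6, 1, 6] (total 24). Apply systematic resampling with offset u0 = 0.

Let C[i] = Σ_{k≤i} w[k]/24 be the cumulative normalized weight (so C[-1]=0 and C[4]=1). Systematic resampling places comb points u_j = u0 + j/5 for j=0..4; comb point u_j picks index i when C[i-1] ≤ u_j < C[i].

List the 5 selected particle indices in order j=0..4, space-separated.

C = [7/24, 11/24, 17/24, 3/4, 1]
j=0: u_0=0 ∈ [0, 7/24) → index 0
j=1: u_1=1/5 ∈ [0, 7/24) → index 0
j=2: u_2=2/5 ∈ [7/24, 11/24) → index 1
j=3: u_3=3/5 ∈ [11/24, 17/24) → index 2
j=4: u_4=4/5 ∈ [3/4, 1) → index 4

0 0 1 2 4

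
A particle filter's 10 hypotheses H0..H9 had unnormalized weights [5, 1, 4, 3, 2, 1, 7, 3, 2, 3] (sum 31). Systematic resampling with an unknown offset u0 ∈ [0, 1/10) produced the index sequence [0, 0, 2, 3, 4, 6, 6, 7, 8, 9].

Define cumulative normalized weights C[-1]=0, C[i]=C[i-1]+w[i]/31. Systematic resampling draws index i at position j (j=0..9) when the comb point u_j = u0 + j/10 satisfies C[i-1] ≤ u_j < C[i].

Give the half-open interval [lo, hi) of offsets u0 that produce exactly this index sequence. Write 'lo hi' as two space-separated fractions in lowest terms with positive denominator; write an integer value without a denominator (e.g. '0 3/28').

C = [5/31, 6/31, 10/31, 13/31, 15/31, 16/31, 23/31, 26/31, 28/31, 1]
j=0 picked index 0: u0 ∈ [0, 5/31)
j=1 picked index 0: u0 ∈ [-1/10, 19/310)
j=2 picked index 2: u0 ∈ [-1/155, 19/155)
j=3 picked index 3: u0 ∈ [7/310, 37/310)
j=4 picked index 4: u0 ∈ [3/155, 13/155)
j=5 picked index 6: u0 ∈ [1/62, 15/62)
j=6 picked index 6: u0 ∈ [-13/155, 22/155)
j=7 picked index 7: u0 ∈ [13/310, 43/310)
j=8 picked index 8: u0 ∈ [6/155, 16/155)
j=9 picked index 9: u0 ∈ [1/310, 1/10)
intersection: [13/310, 19/310)

13/310 19/310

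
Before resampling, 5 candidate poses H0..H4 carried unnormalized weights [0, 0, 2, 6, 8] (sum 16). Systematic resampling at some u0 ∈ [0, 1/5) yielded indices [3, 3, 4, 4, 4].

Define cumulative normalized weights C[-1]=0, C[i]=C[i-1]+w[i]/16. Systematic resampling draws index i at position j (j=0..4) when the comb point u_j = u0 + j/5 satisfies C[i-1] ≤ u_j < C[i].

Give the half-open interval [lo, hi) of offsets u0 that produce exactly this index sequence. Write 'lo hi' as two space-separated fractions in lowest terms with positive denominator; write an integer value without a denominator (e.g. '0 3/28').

1/8 1/5

C = [0, 0, 1/8, 1/2, 1]
j=0 picked index 3: u0 ∈ [1/8, 1/2)
j=1 picked index 3: u0 ∈ [-3/40, 3/10)
j=2 picked index 4: u0 ∈ [1/10, 3/5)
j=3 picked index 4: u0 ∈ [-1/10, 2/5)
j=4 picked index 4: u0 ∈ [-3/10, 1/5)
intersection: [1/8, 1/5)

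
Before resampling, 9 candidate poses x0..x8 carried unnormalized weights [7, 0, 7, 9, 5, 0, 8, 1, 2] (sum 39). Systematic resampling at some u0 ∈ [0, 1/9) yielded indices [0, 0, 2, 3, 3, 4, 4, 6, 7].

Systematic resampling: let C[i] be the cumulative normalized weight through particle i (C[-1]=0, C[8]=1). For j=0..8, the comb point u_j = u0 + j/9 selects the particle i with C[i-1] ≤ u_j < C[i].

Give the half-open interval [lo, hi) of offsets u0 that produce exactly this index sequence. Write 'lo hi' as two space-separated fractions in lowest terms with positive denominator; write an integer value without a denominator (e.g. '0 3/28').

4/117 2/39

C = [7/39, 7/39, 14/39, 23/39, 28/39, 28/39, 12/13, 37/39, 1]
j=0 picked index 0: u0 ∈ [0, 7/39)
j=1 picked index 0: u0 ∈ [-1/9, 8/117)
j=2 picked index 2: u0 ∈ [-5/117, 16/117)
j=3 picked index 3: u0 ∈ [1/39, 10/39)
j=4 picked index 3: u0 ∈ [-10/117, 17/117)
j=5 picked index 4: u0 ∈ [4/117, 19/117)
j=6 picked index 4: u0 ∈ [-1/13, 2/39)
j=7 picked index 6: u0 ∈ [-7/117, 17/117)
j=8 picked index 7: u0 ∈ [4/117, 7/117)
intersection: [4/117, 2/39)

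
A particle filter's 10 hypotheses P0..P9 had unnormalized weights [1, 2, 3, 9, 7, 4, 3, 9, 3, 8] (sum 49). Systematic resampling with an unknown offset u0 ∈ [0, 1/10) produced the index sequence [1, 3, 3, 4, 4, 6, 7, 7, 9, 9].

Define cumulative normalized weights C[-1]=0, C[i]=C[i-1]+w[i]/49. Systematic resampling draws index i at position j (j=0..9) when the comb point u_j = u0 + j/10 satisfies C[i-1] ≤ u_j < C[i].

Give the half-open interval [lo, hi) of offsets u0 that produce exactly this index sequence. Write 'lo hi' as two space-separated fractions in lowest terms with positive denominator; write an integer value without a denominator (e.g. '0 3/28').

C = [1/49, 3/49, 6/49, 15/49, 22/49, 26/49, 29/49, 38/49, 41/49, 1]
j=0 picked index 1: u0 ∈ [1/49, 3/49)
j=1 picked index 3: u0 ∈ [11/490, 101/490)
j=2 picked index 3: u0 ∈ [-19/245, 26/245)
j=3 picked index 4: u0 ∈ [3/490, 73/490)
j=4 picked index 4: u0 ∈ [-23/245, 12/245)
j=5 picked index 6: u0 ∈ [3/98, 9/98)
j=6 picked index 7: u0 ∈ [-2/245, 43/245)
j=7 picked index 7: u0 ∈ [-53/490, 37/490)
j=8 picked index 9: u0 ∈ [9/245, 1/5)
j=9 picked index 9: u0 ∈ [-31/490, 1/10)
intersection: [9/245, 12/245)

9/245 12/245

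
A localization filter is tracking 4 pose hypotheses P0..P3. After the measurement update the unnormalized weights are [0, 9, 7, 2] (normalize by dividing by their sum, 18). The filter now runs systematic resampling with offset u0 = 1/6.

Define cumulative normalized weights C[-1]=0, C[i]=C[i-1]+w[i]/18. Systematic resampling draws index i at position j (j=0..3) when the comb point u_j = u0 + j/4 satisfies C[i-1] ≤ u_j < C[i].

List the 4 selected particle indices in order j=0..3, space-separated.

1 1 2 3

C = [0, 1/2, 8/9, 1]
j=0: u_0=1/6 ∈ [0, 1/2) → index 1
j=1: u_1=5/12 ∈ [0, 1/2) → index 1
j=2: u_2=2/3 ∈ [1/2, 8/9) → index 2
j=3: u_3=11/12 ∈ [8/9, 1) → index 3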